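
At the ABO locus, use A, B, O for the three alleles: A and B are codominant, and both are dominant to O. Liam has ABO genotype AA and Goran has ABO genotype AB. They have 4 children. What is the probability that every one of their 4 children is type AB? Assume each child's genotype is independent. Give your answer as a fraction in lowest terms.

ABO cross AA × AB → 1/2 A, 1/2 AB.
So P(type AB) = 1/2 per child.
All 4 independent: (1/2)^4 = 1/16.

1/16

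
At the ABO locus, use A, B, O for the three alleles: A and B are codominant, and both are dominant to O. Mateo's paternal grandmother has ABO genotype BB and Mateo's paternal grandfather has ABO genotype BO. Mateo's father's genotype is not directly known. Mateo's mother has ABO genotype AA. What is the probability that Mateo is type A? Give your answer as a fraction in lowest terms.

1/4

Mateo's father's ABO genotype from BB × BO: 1/2 BB, 1/2 BO.
Crossing each possibility with the mother AA and summing P(type A): 1/2·0 + 1/2·1/2 = 1/4.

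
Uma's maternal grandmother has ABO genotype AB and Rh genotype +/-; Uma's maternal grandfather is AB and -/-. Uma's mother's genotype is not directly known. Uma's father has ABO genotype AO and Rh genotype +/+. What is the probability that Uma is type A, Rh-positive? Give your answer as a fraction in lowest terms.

Uma's mother's ABO genotype from AB × AB: 1/4 AA, 1/2 AB, 1/4 BB.
Crossing each possibility with the father AO and summing P(type A): 1/4·1 + 1/2·1/2 + 1/4·0 = 1/2.
Similarly for Rh via the mother's Rh distribution: P(Rh+) = 1.
Independent loci: 1/2 × 1 = 1/2.

1/2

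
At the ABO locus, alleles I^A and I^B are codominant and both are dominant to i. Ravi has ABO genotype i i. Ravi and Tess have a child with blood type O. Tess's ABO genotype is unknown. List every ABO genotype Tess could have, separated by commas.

For each candidate genotype of Tess, check whether crossing it with i i can produce every observed child phenotype.
  I^A I^A → possible child types {A} ✗
  I^A I^B → possible child types {A, B} ✗
  I^A i → possible child types {O, A} ✓
  I^B I^B → possible child types {B} ✗
  I^B i → possible child types {O, B} ✓
  i i → possible child types {O} ✓

I^A i, I^B i, i i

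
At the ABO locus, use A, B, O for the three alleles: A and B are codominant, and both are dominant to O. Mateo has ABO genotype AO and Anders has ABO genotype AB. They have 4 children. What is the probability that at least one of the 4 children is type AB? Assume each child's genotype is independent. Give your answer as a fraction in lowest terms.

175/256

ABO cross AO × AB → 1/2 A, 1/4 B, 1/4 AB.
So P(type AB) = 1/4 per child.
P(none) = (3/4)^4 = 81/256; P(at least one) = 1 − 81/256 = 175/256.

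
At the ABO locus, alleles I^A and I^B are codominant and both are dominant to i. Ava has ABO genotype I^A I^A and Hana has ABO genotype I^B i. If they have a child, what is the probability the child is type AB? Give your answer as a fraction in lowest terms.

ABO cross I^A I^A × I^B i → offspring phenotypes: 1/2 A, 1/2 AB.
So P(type AB) = 1/2.

1/2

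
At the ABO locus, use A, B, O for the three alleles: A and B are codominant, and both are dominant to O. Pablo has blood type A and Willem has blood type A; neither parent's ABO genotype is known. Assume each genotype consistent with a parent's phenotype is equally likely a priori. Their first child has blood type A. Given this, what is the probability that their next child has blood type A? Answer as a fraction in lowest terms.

Possible genotypes: Pablo ∈ {AA, AO}; Willem ∈ {AA, AO}.
Weight each parental genotype pair by prior × P(type-A child):
  AA × AA: posterior weight 4/15; P(next child type A) = 1.
  AA × AO: posterior weight 4/15; P(next child type A) = 1.
  AO × AA: posterior weight 4/15; P(next child type A) = 1.
  AO × AO: posterior weight 1/5; P(next child type A) = 3/4.
Weighted sum = 19/20.

19/20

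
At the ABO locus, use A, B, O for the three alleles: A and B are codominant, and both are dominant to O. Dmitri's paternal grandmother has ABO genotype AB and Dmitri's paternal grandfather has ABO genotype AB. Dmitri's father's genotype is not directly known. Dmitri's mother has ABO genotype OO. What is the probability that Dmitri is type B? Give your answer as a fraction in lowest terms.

Dmitri's father's ABO genotype from AB × AB: 1/4 AA, 1/2 AB, 1/4 BB.
Crossing each possibility with the mother OO and summing P(type B): 1/4·0 + 1/2·1/2 + 1/4·1 = 1/2.

1/2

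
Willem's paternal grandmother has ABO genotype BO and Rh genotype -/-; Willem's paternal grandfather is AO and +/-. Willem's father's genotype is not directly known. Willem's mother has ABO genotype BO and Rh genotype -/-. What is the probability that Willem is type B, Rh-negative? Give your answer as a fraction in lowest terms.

Willem's father's ABO genotype from BO × AO: 1/4 AB, 1/4 AO, 1/4 BO, 1/4 OO.
Crossing each possibility with the mother BO and summing P(type B): 1/4·1/2 + 1/4·1/4 + 1/4·3/4 + 1/4·1/2 = 1/2.
Similarly for Rh via the father's Rh distribution: P(Rh-) = 3/4.
Independent loci: 1/2 × 3/4 = 3/8.

3/8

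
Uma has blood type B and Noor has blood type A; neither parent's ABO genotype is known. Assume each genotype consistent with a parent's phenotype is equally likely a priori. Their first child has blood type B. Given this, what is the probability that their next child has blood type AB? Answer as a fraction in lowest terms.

5/12

Possible genotypes: Uma ∈ {I^B I^B, I^B i}; Noor ∈ {I^A I^A, I^A i}.
Weight each parental genotype pair by prior × P(type-B child):
  I^B I^B × I^A i: posterior weight 2/3; P(next child type AB) = 1/2.
  I^B i × I^A i: posterior weight 1/3; P(next child type AB) = 1/4.
Weighted sum = 5/12.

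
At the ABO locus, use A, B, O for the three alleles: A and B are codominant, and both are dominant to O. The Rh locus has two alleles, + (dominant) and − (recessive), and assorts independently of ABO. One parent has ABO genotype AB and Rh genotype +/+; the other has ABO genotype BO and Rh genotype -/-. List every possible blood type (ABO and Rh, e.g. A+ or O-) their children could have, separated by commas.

A+, B+, AB+

Gametes from AB × BO give offspring ABO genotypes AB, AO, BB, BO, i.e. phenotypes A, B, AB.
Rh cross +/+ × -/- → phenotypes Rh+.
Combining independently: A+, B+, AB+.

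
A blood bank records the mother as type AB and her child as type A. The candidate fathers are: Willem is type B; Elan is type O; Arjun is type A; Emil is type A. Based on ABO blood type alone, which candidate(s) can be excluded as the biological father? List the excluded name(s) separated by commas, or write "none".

A candidate is excluded only if no genotype consistent with his phenotype could produce a type A child with a type AB mother.
Every candidate has at least one consistent genotype combination, so none can be excluded.

none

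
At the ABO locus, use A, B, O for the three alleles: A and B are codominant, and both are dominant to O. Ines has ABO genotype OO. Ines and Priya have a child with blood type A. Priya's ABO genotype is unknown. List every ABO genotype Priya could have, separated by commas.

AA, AB, AO

For each candidate genotype of Priya, check whether crossing it with OO can produce every observed child phenotype.
  AA → possible child types {A} ✓
  AB → possible child types {A, B} ✓
  AO → possible child types {O, A} ✓
  BB → possible child types {B} ✗
  BO → possible child types {O, B} ✗
  OO → possible child types {O} ✗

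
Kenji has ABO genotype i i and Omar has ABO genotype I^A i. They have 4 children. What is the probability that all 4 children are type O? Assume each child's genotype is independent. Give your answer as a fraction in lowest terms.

1/16

ABO cross i i × I^A i → 1/2 O, 1/2 A.
So P(type O) = 1/2 per child.
All 4 independent: (1/2)^4 = 1/16.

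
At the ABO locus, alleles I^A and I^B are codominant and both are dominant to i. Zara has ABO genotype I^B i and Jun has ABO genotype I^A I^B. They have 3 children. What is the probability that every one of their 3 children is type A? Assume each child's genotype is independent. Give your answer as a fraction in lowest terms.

ABO cross I^B i × I^A I^B → 1/4 A, 1/2 B, 1/4 AB.
So P(type A) = 1/4 per child.
All 3 independent: (1/4)^3 = 1/64.

1/64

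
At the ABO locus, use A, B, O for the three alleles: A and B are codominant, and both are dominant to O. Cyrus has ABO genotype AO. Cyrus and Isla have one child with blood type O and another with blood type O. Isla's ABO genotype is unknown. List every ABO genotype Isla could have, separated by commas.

For each candidate genotype of Isla, check whether crossing it with AO can produce every observed child phenotype.
  AA → possible child types {A} ✗
  AB → possible child types {A, B, AB} ✗
  AO → possible child types {O, A} ✓
  BB → possible child types {B, AB} ✗
  BO → possible child types {O, A, B, AB} ✓
  OO → possible child types {O, A} ✓

AO, BO, OO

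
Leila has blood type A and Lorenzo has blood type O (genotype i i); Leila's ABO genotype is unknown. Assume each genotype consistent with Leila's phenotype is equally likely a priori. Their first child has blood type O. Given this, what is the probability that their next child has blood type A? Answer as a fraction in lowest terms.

1/2

Possible genotypes: Leila ∈ {I^A I^A, I^A i}; Lorenzo ∈ {i i}.
Weight each parental genotype pair by prior × P(type-O child):
  I^A i × i i: posterior weight 1; P(next child type A) = 1/2.
Weighted sum = 1/2.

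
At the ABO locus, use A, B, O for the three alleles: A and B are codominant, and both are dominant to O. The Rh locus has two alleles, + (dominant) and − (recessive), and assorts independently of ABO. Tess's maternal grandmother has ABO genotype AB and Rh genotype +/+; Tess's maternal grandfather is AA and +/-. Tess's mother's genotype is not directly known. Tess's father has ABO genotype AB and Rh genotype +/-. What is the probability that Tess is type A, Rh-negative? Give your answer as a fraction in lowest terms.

Tess's mother's ABO genotype from AB × AA: 1/2 AA, 1/2 AB.
Crossing each possibility with the father AB and summing P(type A): 1/2·1/2 + 1/2·1/4 = 3/8.
Similarly for Rh via the mother's Rh distribution: P(Rh-) = 1/8.
Independent loci: 3/8 × 1/8 = 3/64.

3/64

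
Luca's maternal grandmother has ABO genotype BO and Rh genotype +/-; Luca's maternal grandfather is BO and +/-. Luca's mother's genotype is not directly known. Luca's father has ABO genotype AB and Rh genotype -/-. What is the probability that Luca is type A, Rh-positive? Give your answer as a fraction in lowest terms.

1/8

Luca's mother's ABO genotype from BO × BO: 1/4 BB, 1/2 BO, 1/4 OO.
Crossing each possibility with the father AB and summing P(type A): 1/4·0 + 1/2·1/4 + 1/4·1/2 = 1/4.
Similarly for Rh via the mother's Rh distribution: P(Rh+) = 1/2.
Independent loci: 1/4 × 1/2 = 1/8.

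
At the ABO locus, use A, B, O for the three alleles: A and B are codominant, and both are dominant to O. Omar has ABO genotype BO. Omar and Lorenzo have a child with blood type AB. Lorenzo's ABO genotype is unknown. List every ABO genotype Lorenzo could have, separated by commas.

AA, AB, AO

For each candidate genotype of Lorenzo, check whether crossing it with BO can produce every observed child phenotype.
  AA → possible child types {A, AB} ✓
  AB → possible child types {A, B, AB} ✓
  AO → possible child types {O, A, B, AB} ✓
  BB → possible child types {B} ✗
  BO → possible child types {O, B} ✗
  OO → possible child types {O, B} ✗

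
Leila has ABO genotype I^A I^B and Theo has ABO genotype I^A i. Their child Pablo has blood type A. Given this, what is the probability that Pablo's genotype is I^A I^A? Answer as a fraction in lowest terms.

Cross I^A I^B × I^A i → 1/4 I^A I^A, 1/4 I^A I^B, 1/4 I^A i, 1/4 I^B i.
Type-A genotypes among offspring: I^A I^A (1/4), I^A i (1/4); total 1/2.
P(I^A I^A | type A) = (1/4) / (1/2) = 1/2.

1/2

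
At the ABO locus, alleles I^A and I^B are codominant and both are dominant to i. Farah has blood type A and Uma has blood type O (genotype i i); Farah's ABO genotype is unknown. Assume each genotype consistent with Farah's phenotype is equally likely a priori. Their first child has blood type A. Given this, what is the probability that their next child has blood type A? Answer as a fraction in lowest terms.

5/6

Possible genotypes: Farah ∈ {I^A I^A, I^A i}; Uma ∈ {i i}.
Weight each parental genotype pair by prior × P(type-A child):
  I^A I^A × i i: posterior weight 2/3; P(next child type A) = 1.
  I^A i × i i: posterior weight 1/3; P(next child type A) = 1/2.
Weighted sum = 5/6.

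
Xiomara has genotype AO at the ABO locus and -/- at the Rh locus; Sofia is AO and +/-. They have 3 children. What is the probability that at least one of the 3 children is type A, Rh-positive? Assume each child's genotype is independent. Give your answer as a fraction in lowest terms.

ABO cross AO × AO → 1/4 O, 3/4 A.
Rh cross -/- × +/- → 1/2 Rh+, 1/2 Rh-; so P(type A, Rh-positive) = 3/4 × 1/2 = 3/8 per child.
P(none) = (5/8)^3 = 125/512; P(at least one) = 1 − 125/512 = 387/512.

387/512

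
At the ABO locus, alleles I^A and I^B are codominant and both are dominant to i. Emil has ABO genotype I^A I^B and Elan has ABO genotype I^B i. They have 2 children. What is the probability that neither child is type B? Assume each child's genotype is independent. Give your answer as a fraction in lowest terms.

ABO cross I^A I^B × I^B i → 1/4 A, 1/2 B, 1/4 AB.
So P(type B) = 1/2 per child.
P(not type B) = 1/2 for one child; (1/2)^2 = 1/4.

1/4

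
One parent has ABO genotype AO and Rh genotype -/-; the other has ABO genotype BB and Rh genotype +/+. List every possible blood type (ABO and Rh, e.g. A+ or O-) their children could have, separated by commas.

Gametes from AO × BB give offspring ABO genotypes AB, BO, i.e. phenotypes B, AB.
Rh cross -/- × +/+ → phenotypes Rh+.
Combining independently: B+, AB+.

B+, AB+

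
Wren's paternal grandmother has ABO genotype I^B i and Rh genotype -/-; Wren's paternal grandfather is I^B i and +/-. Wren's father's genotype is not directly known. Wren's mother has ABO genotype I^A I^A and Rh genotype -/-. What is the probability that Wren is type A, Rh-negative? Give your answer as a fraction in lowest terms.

3/8

Wren's father's ABO genotype from I^B i × I^B i: 1/4 I^B I^B, 1/2 I^B i, 1/4 i i.
Crossing each possibility with the mother I^A I^A and summing P(type A): 1/4·0 + 1/2·1/2 + 1/4·1 = 1/2.
Similarly for Rh via the father's Rh distribution: P(Rh-) = 3/4.
Independent loci: 1/2 × 3/4 = 3/8.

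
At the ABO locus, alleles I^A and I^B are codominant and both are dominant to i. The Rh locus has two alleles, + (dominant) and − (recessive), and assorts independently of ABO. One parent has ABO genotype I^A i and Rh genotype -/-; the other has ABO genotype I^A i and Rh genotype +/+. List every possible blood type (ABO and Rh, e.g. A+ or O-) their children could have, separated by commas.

Gametes from I^A i × I^A i give offspring ABO genotypes I^A I^A, I^A i, i i, i.e. phenotypes O, A.
Rh cross -/- × +/+ → phenotypes Rh+.
Combining independently: O+, A+.

O+, A+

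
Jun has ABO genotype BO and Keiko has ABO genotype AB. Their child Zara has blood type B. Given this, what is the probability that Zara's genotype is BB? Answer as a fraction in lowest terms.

1/2

Cross BO × AB → 1/4 AB, 1/4 AO, 1/4 BB, 1/4 BO.
Type-B genotypes among offspring: BB (1/4), BO (1/4); total 1/2.
P(BB | type B) = (1/4) / (1/2) = 1/2.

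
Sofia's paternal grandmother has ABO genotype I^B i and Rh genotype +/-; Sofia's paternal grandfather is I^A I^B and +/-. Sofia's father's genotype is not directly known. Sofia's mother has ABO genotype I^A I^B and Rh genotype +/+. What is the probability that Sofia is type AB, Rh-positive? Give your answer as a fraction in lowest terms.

Sofia's father's ABO genotype from I^B i × I^A I^B: 1/4 I^A I^B, 1/4 I^A i, 1/4 I^B I^B, 1/4 I^B i.
Crossing each possibility with the mother I^A I^B and summing P(type AB): 1/4·1/2 + 1/4·1/4 + 1/4·1/2 + 1/4·1/4 = 3/8.
Similarly for Rh via the father's Rh distribution: P(Rh+) = 1.
Independent loci: 3/8 × 1 = 3/8.

3/8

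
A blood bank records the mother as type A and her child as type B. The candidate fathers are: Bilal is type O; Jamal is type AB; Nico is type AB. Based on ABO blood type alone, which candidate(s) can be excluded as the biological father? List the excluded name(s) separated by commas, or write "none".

A candidate is excluded only if no genotype consistent with his phenotype could produce a type B child with a type A mother.
Bilal (type O): no genotype consistent with that phenotype can produce a type-B child with a type-A mother.

Bilal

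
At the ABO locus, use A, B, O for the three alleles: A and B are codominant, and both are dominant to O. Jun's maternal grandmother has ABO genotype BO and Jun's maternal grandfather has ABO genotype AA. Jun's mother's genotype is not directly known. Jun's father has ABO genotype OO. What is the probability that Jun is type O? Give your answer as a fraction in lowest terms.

1/4

Jun's mother's ABO genotype from BO × AA: 1/2 AB, 1/2 AO.
Crossing each possibility with the father OO and summing P(type O): 1/2·0 + 1/2·1/2 = 1/4.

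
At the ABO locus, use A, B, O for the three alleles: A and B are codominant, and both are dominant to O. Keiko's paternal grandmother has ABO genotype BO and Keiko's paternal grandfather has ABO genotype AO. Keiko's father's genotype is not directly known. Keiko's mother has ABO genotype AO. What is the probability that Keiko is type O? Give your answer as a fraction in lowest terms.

1/4

Keiko's father's ABO genotype from BO × AO: 1/4 AB, 1/4 AO, 1/4 BO, 1/4 OO.
Crossing each possibility with the mother AO and summing P(type O): 1/4·0 + 1/4·1/4 + 1/4·1/4 + 1/4·1/2 = 1/4.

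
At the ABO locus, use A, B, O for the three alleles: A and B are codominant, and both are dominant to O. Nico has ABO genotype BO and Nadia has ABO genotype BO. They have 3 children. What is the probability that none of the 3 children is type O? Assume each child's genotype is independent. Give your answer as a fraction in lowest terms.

ABO cross BO × BO → 1/4 O, 3/4 B.
So P(type O) = 1/4 per child.
P(not type O) = 3/4 for one child; (3/4)^3 = 27/64.

27/64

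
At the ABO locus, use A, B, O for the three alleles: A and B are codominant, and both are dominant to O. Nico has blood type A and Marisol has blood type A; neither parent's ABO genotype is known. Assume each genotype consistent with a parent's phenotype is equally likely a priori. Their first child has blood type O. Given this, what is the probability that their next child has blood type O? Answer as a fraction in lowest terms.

1/4

Possible genotypes: Nico ∈ {AA, AO}; Marisol ∈ {AA, AO}.
Weight each parental genotype pair by prior × P(type-O child):
  AO × AO: posterior weight 1; P(next child type O) = 1/4.
Weighted sum = 1/4.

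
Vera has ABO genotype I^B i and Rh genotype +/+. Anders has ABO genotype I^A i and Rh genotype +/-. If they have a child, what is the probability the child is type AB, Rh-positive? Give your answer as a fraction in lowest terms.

1/4

ABO cross I^B i × I^A i → offspring phenotypes: 1/4 O, 1/4 A, 1/4 B, 1/4 AB.
Rh cross +/+ × +/- → 1 Rh+.
Independent loci: P(type AB, Rh-positive) = 1/4 × 1 = 1/4.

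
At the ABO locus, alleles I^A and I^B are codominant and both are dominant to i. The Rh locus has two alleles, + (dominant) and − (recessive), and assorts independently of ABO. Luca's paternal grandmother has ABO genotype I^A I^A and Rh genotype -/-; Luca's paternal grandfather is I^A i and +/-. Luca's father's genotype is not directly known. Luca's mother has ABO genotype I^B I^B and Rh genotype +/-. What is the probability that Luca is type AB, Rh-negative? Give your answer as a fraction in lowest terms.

9/32

Luca's father's ABO genotype from I^A I^A × I^A i: 1/2 I^A I^A, 1/2 I^A i.
Crossing each possibility with the mother I^B I^B and summing P(type AB): 1/2·1 + 1/2·1/2 = 3/4.
Similarly for Rh via the father's Rh distribution: P(Rh-) = 3/8.
Independent loci: 3/4 × 3/8 = 9/32.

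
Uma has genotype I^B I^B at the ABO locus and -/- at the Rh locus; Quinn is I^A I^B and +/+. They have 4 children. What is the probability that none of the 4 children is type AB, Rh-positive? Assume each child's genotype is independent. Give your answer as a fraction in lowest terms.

1/16

ABO cross I^B I^B × I^A I^B → 1/2 B, 1/2 AB.
Rh cross -/- × +/+ → 1 Rh+; so P(type AB, Rh-positive) = 1/2 × 1 = 1/2 per child.
P(not type AB, Rh-positive) = 1/2 for one child; (1/2)^4 = 1/16.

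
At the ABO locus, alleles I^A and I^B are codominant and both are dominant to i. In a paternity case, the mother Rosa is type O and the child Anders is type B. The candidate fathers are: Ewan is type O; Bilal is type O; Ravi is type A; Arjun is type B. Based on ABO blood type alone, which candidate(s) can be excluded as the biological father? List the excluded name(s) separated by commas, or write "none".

A candidate is excluded only if no genotype consistent with his phenotype could produce a type B child with a type O mother.
Ewan (type O): no genotype consistent with that phenotype can produce a type-B child with a type-O mother.
Bilal (type O): no genotype consistent with that phenotype can produce a type-B child with a type-O mother.
Ravi (type A): no genotype consistent with that phenotype can produce a type-B child with a type-O mother.

Ewan, Bilal, Ravi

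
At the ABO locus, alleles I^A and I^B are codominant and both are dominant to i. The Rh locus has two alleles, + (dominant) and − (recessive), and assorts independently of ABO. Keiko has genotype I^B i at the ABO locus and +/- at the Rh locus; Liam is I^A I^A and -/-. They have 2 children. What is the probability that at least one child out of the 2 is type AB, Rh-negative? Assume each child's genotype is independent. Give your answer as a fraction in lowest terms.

7/16

ABO cross I^B i × I^A I^A → 1/2 A, 1/2 AB.
Rh cross +/- × -/- → 1/2 Rh+, 1/2 Rh-; so P(type AB, Rh-negative) = 1/2 × 1/2 = 1/4 per child.
P(none) = (3/4)^2 = 9/16; P(at least one) = 1 − 9/16 = 7/16.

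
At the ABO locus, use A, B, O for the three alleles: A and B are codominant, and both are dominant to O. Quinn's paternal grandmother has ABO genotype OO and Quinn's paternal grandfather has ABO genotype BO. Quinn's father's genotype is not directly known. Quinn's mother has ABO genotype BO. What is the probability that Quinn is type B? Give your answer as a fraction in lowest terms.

5/8

Quinn's father's ABO genotype from OO × BO: 1/2 BO, 1/2 OO.
Crossing each possibility with the mother BO and summing P(type B): 1/2·3/4 + 1/2·1/2 = 5/8.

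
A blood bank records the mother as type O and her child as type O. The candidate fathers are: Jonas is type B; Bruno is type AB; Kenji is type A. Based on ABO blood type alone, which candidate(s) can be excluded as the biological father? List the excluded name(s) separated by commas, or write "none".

A candidate is excluded only if no genotype consistent with his phenotype could produce a type O child with a type O mother.
Bruno (type AB): no genotype consistent with that phenotype can produce a type-O child with a type-O mother.

Bruno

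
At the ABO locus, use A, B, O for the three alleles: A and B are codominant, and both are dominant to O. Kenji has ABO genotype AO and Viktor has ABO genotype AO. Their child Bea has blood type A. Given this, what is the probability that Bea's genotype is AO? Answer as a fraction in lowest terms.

Cross AO × AO → 1/4 AA, 1/2 AO, 1/4 OO.
Type-A genotypes among offspring: AA (1/4), AO (1/2); total 3/4.
P(AO | type A) = (1/2) / (3/4) = 2/3.

2/3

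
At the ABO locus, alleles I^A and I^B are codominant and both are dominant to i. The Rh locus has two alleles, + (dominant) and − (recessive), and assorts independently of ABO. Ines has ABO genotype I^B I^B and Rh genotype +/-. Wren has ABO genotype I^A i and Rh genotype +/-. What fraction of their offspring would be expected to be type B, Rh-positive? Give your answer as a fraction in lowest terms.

3/8

ABO cross I^B I^B × I^A i → offspring phenotypes: 1/2 B, 1/2 AB.
Rh cross +/- × +/- → 3/4 Rh+, 1/4 Rh-.
Independent loci: P(type B, Rh-positive) = 1/2 × 3/4 = 3/8.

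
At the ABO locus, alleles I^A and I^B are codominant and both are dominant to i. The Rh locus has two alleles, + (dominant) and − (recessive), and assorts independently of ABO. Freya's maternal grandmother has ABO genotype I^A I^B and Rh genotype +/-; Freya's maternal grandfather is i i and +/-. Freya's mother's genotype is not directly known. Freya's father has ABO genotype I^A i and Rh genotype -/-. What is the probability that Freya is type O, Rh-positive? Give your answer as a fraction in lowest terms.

Freya's mother's ABO genotype from I^A I^B × i i: 1/2 I^A i, 1/2 I^B i.
Crossing each possibility with the father I^A i and summing P(type O): 1/2·1/4 + 1/2·1/4 = 1/4.
Similarly for Rh via the mother's Rh distribution: P(Rh+) = 1/2.
Independent loci: 1/4 × 1/2 = 1/8.

1/8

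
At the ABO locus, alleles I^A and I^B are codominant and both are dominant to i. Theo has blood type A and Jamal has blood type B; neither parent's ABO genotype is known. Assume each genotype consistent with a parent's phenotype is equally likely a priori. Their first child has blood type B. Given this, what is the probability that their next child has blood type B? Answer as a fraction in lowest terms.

Possible genotypes: Theo ∈ {I^A I^A, I^A i}; Jamal ∈ {I^B I^B, I^B i}.
Weight each parental genotype pair by prior × P(type-B child):
  I^A i × I^B I^B: posterior weight 2/3; P(next child type B) = 1/2.
  I^A i × I^B i: posterior weight 1/3; P(next child type B) = 1/4.
Weighted sum = 5/12.

5/12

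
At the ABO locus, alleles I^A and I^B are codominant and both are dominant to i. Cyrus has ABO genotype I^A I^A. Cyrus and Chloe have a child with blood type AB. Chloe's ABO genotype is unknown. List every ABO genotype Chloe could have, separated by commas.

For each candidate genotype of Chloe, check whether crossing it with I^A I^A can produce every observed child phenotype.
  I^A I^A → possible child types {A} ✗
  I^A I^B → possible child types {A, AB} ✓
  I^A i → possible child types {A} ✗
  I^B I^B → possible child types {AB} ✓
  I^B i → possible child types {A, AB} ✓
  i i → possible child types {A} ✗

I^A I^B, I^B I^B, I^B i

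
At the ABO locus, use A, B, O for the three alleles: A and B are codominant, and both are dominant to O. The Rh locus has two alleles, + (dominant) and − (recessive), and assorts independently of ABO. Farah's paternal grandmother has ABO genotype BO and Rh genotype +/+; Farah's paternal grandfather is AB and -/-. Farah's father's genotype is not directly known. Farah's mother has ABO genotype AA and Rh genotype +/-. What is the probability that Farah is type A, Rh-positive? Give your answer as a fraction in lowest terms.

3/8

Farah's father's ABO genotype from BO × AB: 1/4 AB, 1/4 AO, 1/4 BB, 1/4 BO.
Crossing each possibility with the mother AA and summing P(type A): 1/4·1/2 + 1/4·1 + 1/4·0 + 1/4·1/2 = 1/2.
Similarly for Rh via the father's Rh distribution: P(Rh+) = 3/4.
Independent loci: 1/2 × 3/4 = 3/8.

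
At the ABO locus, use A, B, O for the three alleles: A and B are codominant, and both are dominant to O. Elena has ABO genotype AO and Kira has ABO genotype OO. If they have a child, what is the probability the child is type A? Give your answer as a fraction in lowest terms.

1/2

ABO cross AO × OO → offspring phenotypes: 1/2 O, 1/2 A.
So P(type A) = 1/2.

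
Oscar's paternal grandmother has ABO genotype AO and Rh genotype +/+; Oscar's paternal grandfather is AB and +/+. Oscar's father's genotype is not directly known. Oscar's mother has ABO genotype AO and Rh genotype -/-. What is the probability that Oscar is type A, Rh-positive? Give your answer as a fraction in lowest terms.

5/8

Oscar's father's ABO genotype from AO × AB: 1/4 AA, 1/4 AB, 1/4 AO, 1/4 BO.
Crossing each possibility with the mother AO and summing P(type A): 1/4·1 + 1/4·1/2 + 1/4·3/4 + 1/4·1/4 = 5/8.
Similarly for Rh via the father's Rh distribution: P(Rh+) = 1.
Independent loci: 5/8 × 1 = 5/8.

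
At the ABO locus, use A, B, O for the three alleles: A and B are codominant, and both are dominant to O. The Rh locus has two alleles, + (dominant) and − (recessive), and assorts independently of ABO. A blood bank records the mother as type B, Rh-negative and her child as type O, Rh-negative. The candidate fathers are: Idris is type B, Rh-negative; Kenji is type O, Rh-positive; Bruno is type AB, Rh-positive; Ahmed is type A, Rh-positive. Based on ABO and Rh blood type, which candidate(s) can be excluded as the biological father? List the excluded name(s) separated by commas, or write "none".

Bruno

A candidate is excluded only if no genotype consistent with his phenotype could produce a type O, Rh-negative child with a type B, Rh-negative mother.
Bruno (type AB, Rh+): no genotype consistent with that phenotype can produce a type-O Rh- child with a type-B mother.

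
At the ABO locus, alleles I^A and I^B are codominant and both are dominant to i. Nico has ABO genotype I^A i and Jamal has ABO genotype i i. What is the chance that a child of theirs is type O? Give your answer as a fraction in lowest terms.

1/2

ABO cross I^A i × i i → offspring phenotypes: 1/2 O, 1/2 A.
So P(type O) = 1/2.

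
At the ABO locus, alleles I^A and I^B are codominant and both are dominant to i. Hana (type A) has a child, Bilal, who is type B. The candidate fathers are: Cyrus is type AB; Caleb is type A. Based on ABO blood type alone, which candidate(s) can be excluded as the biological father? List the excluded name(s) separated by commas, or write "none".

A candidate is excluded only if no genotype consistent with his phenotype could produce a type B child with a type A mother.
Caleb (type A): no genotype consistent with that phenotype can produce a type-B child with a type-A mother.

Caleb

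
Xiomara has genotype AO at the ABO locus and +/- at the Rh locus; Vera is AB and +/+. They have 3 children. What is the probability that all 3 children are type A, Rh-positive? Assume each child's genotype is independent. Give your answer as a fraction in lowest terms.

1/8

ABO cross AO × AB → 1/2 A, 1/4 B, 1/4 AB.
Rh cross +/- × +/+ → 1 Rh+; so P(type A, Rh-positive) = 1/2 × 1 = 1/2 per child.
All 3 independent: (1/2)^3 = 1/8.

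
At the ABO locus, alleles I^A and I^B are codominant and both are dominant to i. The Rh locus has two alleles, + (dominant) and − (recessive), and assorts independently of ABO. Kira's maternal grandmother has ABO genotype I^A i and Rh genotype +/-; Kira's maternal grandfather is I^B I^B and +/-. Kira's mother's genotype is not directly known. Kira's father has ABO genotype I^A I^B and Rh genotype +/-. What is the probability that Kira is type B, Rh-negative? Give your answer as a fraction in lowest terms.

Kira's mother's ABO genotype from I^A i × I^B I^B: 1/2 I^A I^B, 1/2 I^B i.
Crossing each possibility with the father I^A I^B and summing P(type B): 1/2·1/4 + 1/2·1/2 = 3/8.
Similarly for Rh via the mother's Rh distribution: P(Rh-) = 1/4.
Independent loci: 3/8 × 1/4 = 3/32.

3/32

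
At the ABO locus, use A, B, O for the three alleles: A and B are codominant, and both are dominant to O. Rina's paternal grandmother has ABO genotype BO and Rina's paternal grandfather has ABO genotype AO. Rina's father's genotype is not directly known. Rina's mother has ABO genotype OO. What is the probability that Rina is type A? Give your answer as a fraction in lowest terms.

Rina's father's ABO genotype from BO × AO: 1/4 AB, 1/4 AO, 1/4 BO, 1/4 OO.
Crossing each possibility with the mother OO and summing P(type A): 1/4·1/2 + 1/4·1/2 + 1/4·0 + 1/4·0 = 1/4.

1/4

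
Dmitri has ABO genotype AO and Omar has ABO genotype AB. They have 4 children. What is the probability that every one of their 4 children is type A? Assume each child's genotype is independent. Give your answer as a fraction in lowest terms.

1/16

ABO cross AO × AB → 1/2 A, 1/4 B, 1/4 AB.
So P(type A) = 1/2 per child.
All 4 independent: (1/2)^4 = 1/16.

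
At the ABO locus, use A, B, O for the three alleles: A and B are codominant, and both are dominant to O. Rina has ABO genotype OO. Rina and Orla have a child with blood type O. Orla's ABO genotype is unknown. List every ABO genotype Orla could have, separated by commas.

AO, BO, OO

For each candidate genotype of Orla, check whether crossing it with OO can produce every observed child phenotype.
  AA → possible child types {A} ✗
  AB → possible child types {A, B} ✗
  AO → possible child types {O, A} ✓
  BB → possible child types {B} ✗
  BO → possible child types {O, B} ✓
  OO → possible child types {O} ✓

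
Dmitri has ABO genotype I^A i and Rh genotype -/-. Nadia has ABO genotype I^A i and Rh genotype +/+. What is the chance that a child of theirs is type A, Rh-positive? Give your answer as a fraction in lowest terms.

ABO cross I^A i × I^A i → offspring phenotypes: 1/4 O, 3/4 A.
Rh cross -/- × +/+ → 1 Rh+.
Independent loci: P(type A, Rh-positive) = 3/4 × 1 = 3/4.

3/4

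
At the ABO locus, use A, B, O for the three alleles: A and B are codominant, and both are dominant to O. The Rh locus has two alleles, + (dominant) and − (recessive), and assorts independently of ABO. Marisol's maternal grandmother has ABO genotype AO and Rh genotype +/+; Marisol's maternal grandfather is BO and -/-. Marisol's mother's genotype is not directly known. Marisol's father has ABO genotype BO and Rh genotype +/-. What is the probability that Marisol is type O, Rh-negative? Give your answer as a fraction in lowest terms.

Marisol's mother's ABO genotype from AO × BO: 1/4 AB, 1/4 AO, 1/4 BO, 1/4 OO.
Crossing each possibility with the father BO and summing P(type O): 1/4·0 + 1/4·1/4 + 1/4·1/4 + 1/4·1/2 = 1/4.
Similarly for Rh via the mother's Rh distribution: P(Rh-) = 1/4.
Independent loci: 1/4 × 1/4 = 1/16.

1/16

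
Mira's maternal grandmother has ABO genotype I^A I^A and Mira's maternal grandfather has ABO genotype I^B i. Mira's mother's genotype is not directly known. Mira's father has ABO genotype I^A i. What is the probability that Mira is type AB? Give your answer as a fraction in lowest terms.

1/8

Mira's mother's ABO genotype from I^A I^A × I^B i: 1/2 I^A I^B, 1/2 I^A i.
Crossing each possibility with the father I^A i and summing P(type AB): 1/2·1/4 + 1/2·0 = 1/8.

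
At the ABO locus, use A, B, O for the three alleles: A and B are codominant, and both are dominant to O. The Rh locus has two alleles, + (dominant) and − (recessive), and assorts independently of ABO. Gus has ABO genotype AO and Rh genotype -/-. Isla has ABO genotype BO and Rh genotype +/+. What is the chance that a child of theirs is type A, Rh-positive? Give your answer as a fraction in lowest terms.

ABO cross AO × BO → offspring phenotypes: 1/4 O, 1/4 A, 1/4 B, 1/4 AB.
Rh cross -/- × +/+ → 1 Rh+.
Independent loci: P(type A, Rh-positive) = 1/4 × 1 = 1/4.

1/4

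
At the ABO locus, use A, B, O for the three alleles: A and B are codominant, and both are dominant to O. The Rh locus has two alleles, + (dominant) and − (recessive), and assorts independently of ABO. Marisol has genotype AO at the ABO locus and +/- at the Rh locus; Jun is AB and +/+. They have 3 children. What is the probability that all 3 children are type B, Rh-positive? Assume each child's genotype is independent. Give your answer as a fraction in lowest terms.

ABO cross AO × AB → 1/2 A, 1/4 B, 1/4 AB.
Rh cross +/- × +/+ → 1 Rh+; so P(type B, Rh-positive) = 1/4 × 1 = 1/4 per child.
All 3 independent: (1/4)^3 = 1/64.

1/64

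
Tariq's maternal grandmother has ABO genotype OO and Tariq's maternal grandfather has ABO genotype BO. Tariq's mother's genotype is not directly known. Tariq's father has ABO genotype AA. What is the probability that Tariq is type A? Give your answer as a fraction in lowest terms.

Tariq's mother's ABO genotype from OO × BO: 1/2 BO, 1/2 OO.
Crossing each possibility with the father AA and summing P(type A): 1/2·1/2 + 1/2·1 = 3/4.

3/4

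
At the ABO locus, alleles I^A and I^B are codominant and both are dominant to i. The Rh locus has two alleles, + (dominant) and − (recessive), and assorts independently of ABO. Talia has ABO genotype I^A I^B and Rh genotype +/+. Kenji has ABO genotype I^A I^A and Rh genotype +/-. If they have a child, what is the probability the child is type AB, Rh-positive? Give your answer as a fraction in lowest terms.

1/2

ABO cross I^A I^B × I^A I^A → offspring phenotypes: 1/2 A, 1/2 AB.
Rh cross +/+ × +/- → 1 Rh+.
Independent loci: P(type AB, Rh-positive) = 1/2 × 1 = 1/2.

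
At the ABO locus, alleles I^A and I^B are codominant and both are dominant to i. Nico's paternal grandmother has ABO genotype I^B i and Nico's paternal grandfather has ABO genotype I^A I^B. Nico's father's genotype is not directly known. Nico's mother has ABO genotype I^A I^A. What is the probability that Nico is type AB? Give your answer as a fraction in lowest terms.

1/2

Nico's father's ABO genotype from I^B i × I^A I^B: 1/4 I^A I^B, 1/4 I^A i, 1/4 I^B I^B, 1/4 I^B i.
Crossing each possibility with the mother I^A I^A and summing P(type AB): 1/4·1/2 + 1/4·0 + 1/4·1 + 1/4·1/2 = 1/2.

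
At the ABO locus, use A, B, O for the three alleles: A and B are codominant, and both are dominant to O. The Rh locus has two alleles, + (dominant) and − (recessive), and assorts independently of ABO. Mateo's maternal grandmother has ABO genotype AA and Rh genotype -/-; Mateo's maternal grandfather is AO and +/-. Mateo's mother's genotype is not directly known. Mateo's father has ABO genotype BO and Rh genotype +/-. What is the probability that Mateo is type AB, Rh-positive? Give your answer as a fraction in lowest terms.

15/64

Mateo's mother's ABO genotype from AA × AO: 1/2 AA, 1/2 AO.
Crossing each possibility with the father BO and summing P(type AB): 1/2·1/2 + 1/2·1/4 = 3/8.
Similarly for Rh via the mother's Rh distribution: P(Rh+) = 5/8.
Independent loci: 3/8 × 5/8 = 15/64.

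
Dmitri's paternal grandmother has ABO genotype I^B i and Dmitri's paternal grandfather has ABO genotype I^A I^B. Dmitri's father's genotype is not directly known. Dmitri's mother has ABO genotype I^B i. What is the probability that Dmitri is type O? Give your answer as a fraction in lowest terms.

Dmitri's father's ABO genotype from I^B i × I^A I^B: 1/4 I^A I^B, 1/4 I^A i, 1/4 I^B I^B, 1/4 I^B i.
Crossing each possibility with the mother I^B i and summing P(type O): 1/4·0 + 1/4·1/4 + 1/4·0 + 1/4·1/4 = 1/8.

1/8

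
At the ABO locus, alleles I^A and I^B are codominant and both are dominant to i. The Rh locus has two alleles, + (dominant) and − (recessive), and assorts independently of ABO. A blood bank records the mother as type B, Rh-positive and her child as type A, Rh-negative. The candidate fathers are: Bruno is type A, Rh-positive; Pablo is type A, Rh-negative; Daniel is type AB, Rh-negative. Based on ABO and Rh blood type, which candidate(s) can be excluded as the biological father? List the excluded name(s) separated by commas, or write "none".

A candidate is excluded only if no genotype consistent with his phenotype could produce a type A, Rh-negative child with a type B, Rh-positive mother.
Every candidate has at least one consistent genotype combination, so none can be excluded.

none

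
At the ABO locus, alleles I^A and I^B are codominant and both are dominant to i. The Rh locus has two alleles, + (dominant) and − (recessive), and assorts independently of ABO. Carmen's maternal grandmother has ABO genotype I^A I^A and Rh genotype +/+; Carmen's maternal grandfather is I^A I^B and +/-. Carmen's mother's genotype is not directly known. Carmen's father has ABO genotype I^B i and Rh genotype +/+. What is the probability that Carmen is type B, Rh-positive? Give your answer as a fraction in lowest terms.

Carmen's mother's ABO genotype from I^A I^A × I^A I^B: 1/2 I^A I^A, 1/2 I^A I^B.
Crossing each possibility with the father I^B i and summing P(type B): 1/2·0 + 1/2·1/2 = 1/4.
Similarly for Rh via the mother's Rh distribution: P(Rh+) = 1.
Independent loci: 1/4 × 1 = 1/4.

1/4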